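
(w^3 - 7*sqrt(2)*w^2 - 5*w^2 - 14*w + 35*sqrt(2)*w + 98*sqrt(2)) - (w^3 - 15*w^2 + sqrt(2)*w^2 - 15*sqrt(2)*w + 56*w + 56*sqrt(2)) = -8*sqrt(2)*w^2 + 10*w^2 - 70*w + 50*sqrt(2)*w + 42*sqrt(2)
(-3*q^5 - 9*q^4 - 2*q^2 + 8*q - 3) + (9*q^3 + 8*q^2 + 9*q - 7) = -3*q^5 - 9*q^4 + 9*q^3 + 6*q^2 + 17*q - 10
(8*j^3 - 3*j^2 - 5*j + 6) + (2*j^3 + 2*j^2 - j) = 10*j^3 - j^2 - 6*j + 6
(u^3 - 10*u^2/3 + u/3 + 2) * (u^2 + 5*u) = u^5 + 5*u^4/3 - 49*u^3/3 + 11*u^2/3 + 10*u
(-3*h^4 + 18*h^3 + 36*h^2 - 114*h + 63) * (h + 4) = -3*h^5 + 6*h^4 + 108*h^3 + 30*h^2 - 393*h + 252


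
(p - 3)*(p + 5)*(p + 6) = p^3 + 8*p^2 - 3*p - 90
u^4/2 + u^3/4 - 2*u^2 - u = u*(u/2 + 1)*(u - 2)*(u + 1/2)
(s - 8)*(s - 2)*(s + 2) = s^3 - 8*s^2 - 4*s + 32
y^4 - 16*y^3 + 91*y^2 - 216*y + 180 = (y - 6)*(y - 5)*(y - 3)*(y - 2)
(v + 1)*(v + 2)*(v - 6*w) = v^3 - 6*v^2*w + 3*v^2 - 18*v*w + 2*v - 12*w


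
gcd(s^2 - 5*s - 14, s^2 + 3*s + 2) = s + 2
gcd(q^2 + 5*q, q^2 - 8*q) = q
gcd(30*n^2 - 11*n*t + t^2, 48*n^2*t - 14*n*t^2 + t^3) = -6*n + t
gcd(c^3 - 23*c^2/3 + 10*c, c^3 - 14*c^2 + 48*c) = c^2 - 6*c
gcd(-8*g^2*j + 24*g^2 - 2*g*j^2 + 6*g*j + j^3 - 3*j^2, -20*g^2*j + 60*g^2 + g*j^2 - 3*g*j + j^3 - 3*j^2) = 4*g*j - 12*g - j^2 + 3*j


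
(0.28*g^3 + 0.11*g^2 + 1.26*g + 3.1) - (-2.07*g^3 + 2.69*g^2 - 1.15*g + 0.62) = 2.35*g^3 - 2.58*g^2 + 2.41*g + 2.48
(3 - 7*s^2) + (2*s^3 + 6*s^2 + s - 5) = 2*s^3 - s^2 + s - 2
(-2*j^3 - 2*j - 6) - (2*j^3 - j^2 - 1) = -4*j^3 + j^2 - 2*j - 5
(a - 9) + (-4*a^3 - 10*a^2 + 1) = -4*a^3 - 10*a^2 + a - 8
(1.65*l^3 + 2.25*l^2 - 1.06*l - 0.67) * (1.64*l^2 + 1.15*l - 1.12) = 2.706*l^5 + 5.5875*l^4 - 0.9989*l^3 - 4.8378*l^2 + 0.4167*l + 0.7504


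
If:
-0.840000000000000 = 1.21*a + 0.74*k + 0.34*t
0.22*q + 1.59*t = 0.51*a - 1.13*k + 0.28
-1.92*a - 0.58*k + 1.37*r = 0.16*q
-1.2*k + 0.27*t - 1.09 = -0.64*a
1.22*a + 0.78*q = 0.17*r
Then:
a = -0.32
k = -0.93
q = 0.33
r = -0.80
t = 0.69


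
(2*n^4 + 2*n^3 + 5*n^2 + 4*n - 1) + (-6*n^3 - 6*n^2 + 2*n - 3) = 2*n^4 - 4*n^3 - n^2 + 6*n - 4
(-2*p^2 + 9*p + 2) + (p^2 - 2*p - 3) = -p^2 + 7*p - 1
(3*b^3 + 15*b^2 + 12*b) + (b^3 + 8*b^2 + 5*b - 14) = 4*b^3 + 23*b^2 + 17*b - 14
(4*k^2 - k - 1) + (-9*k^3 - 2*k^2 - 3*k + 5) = -9*k^3 + 2*k^2 - 4*k + 4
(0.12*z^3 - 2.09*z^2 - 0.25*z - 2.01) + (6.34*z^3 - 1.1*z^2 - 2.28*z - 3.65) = 6.46*z^3 - 3.19*z^2 - 2.53*z - 5.66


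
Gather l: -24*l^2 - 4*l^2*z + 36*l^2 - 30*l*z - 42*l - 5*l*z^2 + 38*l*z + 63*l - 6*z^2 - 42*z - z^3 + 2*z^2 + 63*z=l^2*(12 - 4*z) + l*(-5*z^2 + 8*z + 21) - z^3 - 4*z^2 + 21*z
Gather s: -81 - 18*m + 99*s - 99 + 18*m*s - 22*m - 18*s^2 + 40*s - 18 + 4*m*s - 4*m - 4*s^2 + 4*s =-44*m - 22*s^2 + s*(22*m + 143) - 198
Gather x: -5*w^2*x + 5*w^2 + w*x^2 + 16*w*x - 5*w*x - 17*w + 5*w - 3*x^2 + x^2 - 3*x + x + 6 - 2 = 5*w^2 - 12*w + x^2*(w - 2) + x*(-5*w^2 + 11*w - 2) + 4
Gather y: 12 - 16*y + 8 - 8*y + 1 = 21 - 24*y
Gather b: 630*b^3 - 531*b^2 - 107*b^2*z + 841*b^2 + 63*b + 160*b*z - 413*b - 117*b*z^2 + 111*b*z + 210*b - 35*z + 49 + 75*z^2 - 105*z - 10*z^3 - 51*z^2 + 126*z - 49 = 630*b^3 + b^2*(310 - 107*z) + b*(-117*z^2 + 271*z - 140) - 10*z^3 + 24*z^2 - 14*z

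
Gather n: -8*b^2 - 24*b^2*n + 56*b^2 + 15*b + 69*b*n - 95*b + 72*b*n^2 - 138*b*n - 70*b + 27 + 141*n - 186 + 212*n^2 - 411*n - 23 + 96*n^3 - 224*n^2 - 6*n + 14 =48*b^2 - 150*b + 96*n^3 + n^2*(72*b - 12) + n*(-24*b^2 - 69*b - 276) - 168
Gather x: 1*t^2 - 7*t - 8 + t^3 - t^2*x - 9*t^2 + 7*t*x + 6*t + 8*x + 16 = t^3 - 8*t^2 - t + x*(-t^2 + 7*t + 8) + 8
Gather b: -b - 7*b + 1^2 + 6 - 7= -8*b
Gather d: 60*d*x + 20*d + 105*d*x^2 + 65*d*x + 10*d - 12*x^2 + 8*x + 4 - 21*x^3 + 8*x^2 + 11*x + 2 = d*(105*x^2 + 125*x + 30) - 21*x^3 - 4*x^2 + 19*x + 6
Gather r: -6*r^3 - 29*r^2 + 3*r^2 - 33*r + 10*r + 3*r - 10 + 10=-6*r^3 - 26*r^2 - 20*r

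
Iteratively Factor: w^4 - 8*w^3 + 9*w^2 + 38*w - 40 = (w + 2)*(w^3 - 10*w^2 + 29*w - 20) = (w - 4)*(w + 2)*(w^2 - 6*w + 5) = (w - 4)*(w - 1)*(w + 2)*(w - 5)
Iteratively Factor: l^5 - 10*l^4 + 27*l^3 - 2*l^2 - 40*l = (l - 5)*(l^4 - 5*l^3 + 2*l^2 + 8*l) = (l - 5)*(l + 1)*(l^3 - 6*l^2 + 8*l) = (l - 5)*(l - 4)*(l + 1)*(l^2 - 2*l) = (l - 5)*(l - 4)*(l - 2)*(l + 1)*(l)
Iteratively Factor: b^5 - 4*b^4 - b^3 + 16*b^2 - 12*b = (b - 2)*(b^4 - 2*b^3 - 5*b^2 + 6*b) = (b - 3)*(b - 2)*(b^3 + b^2 - 2*b) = (b - 3)*(b - 2)*(b + 2)*(b^2 - b) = b*(b - 3)*(b - 2)*(b + 2)*(b - 1)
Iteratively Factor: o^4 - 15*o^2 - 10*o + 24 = (o - 1)*(o^3 + o^2 - 14*o - 24) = (o - 4)*(o - 1)*(o^2 + 5*o + 6) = (o - 4)*(o - 1)*(o + 3)*(o + 2)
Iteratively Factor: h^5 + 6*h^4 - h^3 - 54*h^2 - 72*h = (h)*(h^4 + 6*h^3 - h^2 - 54*h - 72) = h*(h - 3)*(h^3 + 9*h^2 + 26*h + 24) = h*(h - 3)*(h + 3)*(h^2 + 6*h + 8) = h*(h - 3)*(h + 2)*(h + 3)*(h + 4)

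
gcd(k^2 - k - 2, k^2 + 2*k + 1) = k + 1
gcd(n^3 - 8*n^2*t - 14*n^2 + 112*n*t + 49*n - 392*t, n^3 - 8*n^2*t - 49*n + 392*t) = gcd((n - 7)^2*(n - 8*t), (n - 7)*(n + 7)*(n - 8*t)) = -n^2 + 8*n*t + 7*n - 56*t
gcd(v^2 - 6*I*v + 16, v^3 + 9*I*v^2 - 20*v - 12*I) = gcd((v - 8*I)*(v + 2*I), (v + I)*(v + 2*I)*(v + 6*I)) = v + 2*I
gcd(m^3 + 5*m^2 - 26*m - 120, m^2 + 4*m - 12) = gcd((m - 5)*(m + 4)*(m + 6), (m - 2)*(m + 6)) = m + 6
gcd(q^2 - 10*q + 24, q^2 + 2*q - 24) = q - 4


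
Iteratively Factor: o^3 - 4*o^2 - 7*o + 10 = (o - 1)*(o^2 - 3*o - 10) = (o - 5)*(o - 1)*(o + 2)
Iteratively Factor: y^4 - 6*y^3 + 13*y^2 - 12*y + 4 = (y - 1)*(y^3 - 5*y^2 + 8*y - 4) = (y - 1)^2*(y^2 - 4*y + 4) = (y - 2)*(y - 1)^2*(y - 2)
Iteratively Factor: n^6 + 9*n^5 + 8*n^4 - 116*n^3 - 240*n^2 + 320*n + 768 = (n + 4)*(n^5 + 5*n^4 - 12*n^3 - 68*n^2 + 32*n + 192) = (n + 4)^2*(n^4 + n^3 - 16*n^2 - 4*n + 48) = (n - 2)*(n + 4)^2*(n^3 + 3*n^2 - 10*n - 24) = (n - 3)*(n - 2)*(n + 4)^2*(n^2 + 6*n + 8) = (n - 3)*(n - 2)*(n + 2)*(n + 4)^2*(n + 4)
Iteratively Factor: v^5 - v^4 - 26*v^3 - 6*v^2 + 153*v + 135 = (v - 5)*(v^4 + 4*v^3 - 6*v^2 - 36*v - 27) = (v - 5)*(v + 3)*(v^3 + v^2 - 9*v - 9) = (v - 5)*(v - 3)*(v + 3)*(v^2 + 4*v + 3) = (v - 5)*(v - 3)*(v + 1)*(v + 3)*(v + 3)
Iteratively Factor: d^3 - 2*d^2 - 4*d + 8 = (d + 2)*(d^2 - 4*d + 4) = (d - 2)*(d + 2)*(d - 2)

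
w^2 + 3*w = w*(w + 3)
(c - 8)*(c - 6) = c^2 - 14*c + 48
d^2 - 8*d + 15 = (d - 5)*(d - 3)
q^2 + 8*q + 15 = (q + 3)*(q + 5)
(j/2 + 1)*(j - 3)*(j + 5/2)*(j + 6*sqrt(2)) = j^4/2 + 3*j^3/4 + 3*sqrt(2)*j^3 - 17*j^2/4 + 9*sqrt(2)*j^2/2 - 51*sqrt(2)*j/2 - 15*j/2 - 45*sqrt(2)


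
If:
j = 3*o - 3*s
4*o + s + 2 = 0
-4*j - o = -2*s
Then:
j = -2/23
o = -28/69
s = -26/69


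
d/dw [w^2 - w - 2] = 2*w - 1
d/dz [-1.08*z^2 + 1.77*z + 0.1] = 1.77 - 2.16*z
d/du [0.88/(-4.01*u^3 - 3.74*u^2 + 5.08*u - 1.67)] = (10.5864*u^2 + 6.5824*u - 4.4704)/(4.01*u^3 + 3.74*u^2 - 5.08*u + 1.67)^2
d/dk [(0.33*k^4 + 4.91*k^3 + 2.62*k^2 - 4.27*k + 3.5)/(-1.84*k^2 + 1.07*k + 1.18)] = (-1.2144*k^5 - 7.9751*k^4 + 12.065*k^3 + 12.328*k^2 + 19.0632*k - 8.7836)/(3.3856*k^4 - 3.9376*k^3 - 3.1975*k^2 + 2.5252*k + 1.3924)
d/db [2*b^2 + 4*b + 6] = 4*b + 4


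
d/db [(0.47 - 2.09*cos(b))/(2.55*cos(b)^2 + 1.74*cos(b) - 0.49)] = (-5.3295*cos(b)^2 + 2.397*cos(b) - 0.2063)*sin(b)/(6.5025*cos(b)^4 + 8.874*cos(b)^3 + 0.5286*cos(b)^2 - 1.7052*cos(b) + 0.2401)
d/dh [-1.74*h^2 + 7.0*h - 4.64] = 7.0 - 3.48*h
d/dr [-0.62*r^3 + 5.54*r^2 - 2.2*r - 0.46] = -1.86*r^2 + 11.08*r - 2.2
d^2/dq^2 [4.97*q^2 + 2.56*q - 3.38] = 9.94000000000000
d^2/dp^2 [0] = 0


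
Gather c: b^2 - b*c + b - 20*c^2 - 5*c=b^2 + b - 20*c^2 + c*(-b - 5)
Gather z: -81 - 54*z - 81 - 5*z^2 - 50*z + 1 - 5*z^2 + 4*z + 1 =-10*z^2 - 100*z - 160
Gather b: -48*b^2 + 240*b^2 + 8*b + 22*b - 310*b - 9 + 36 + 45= 192*b^2 - 280*b + 72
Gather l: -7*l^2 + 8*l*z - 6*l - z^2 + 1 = -7*l^2 + l*(8*z - 6) - z^2 + 1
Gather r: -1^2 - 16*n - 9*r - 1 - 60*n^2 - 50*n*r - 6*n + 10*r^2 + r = -60*n^2 - 22*n + 10*r^2 + r*(-50*n - 8) - 2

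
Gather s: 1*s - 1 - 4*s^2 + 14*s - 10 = -4*s^2 + 15*s - 11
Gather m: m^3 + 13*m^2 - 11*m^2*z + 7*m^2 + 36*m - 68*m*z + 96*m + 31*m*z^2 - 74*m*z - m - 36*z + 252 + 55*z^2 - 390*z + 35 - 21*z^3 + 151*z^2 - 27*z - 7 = m^3 + m^2*(20 - 11*z) + m*(31*z^2 - 142*z + 131) - 21*z^3 + 206*z^2 - 453*z + 280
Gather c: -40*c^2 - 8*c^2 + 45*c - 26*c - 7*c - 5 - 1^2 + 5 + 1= -48*c^2 + 12*c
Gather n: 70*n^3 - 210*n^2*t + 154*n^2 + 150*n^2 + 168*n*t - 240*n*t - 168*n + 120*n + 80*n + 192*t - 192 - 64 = 70*n^3 + n^2*(304 - 210*t) + n*(32 - 72*t) + 192*t - 256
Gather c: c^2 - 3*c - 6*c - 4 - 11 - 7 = c^2 - 9*c - 22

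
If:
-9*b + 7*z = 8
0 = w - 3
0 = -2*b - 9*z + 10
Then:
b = -2/95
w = 3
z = 106/95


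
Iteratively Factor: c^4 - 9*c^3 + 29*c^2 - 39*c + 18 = (c - 1)*(c^3 - 8*c^2 + 21*c - 18) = (c - 3)*(c - 1)*(c^2 - 5*c + 6) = (c - 3)*(c - 2)*(c - 1)*(c - 3)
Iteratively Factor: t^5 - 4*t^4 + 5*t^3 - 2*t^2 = (t - 1)*(t^4 - 3*t^3 + 2*t^2) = t*(t - 1)*(t^3 - 3*t^2 + 2*t) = t*(t - 1)^2*(t^2 - 2*t) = t*(t - 2)*(t - 1)^2*(t)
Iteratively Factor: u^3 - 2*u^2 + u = (u)*(u^2 - 2*u + 1) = u*(u - 1)*(u - 1)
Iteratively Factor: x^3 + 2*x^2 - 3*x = (x + 3)*(x^2 - x) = (x - 1)*(x + 3)*(x)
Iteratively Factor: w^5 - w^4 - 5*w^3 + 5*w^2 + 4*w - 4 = (w - 2)*(w^4 + w^3 - 3*w^2 - w + 2) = (w - 2)*(w - 1)*(w^3 + 2*w^2 - w - 2) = (w - 2)*(w - 1)^2*(w^2 + 3*w + 2) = (w - 2)*(w - 1)^2*(w + 2)*(w + 1)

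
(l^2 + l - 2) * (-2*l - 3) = -2*l^3 - 5*l^2 + l + 6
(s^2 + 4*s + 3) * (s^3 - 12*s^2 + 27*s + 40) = s^5 - 8*s^4 - 18*s^3 + 112*s^2 + 241*s + 120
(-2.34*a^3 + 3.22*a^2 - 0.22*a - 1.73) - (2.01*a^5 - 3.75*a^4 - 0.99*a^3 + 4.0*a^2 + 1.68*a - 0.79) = -2.01*a^5 + 3.75*a^4 - 1.35*a^3 - 0.78*a^2 - 1.9*a - 0.94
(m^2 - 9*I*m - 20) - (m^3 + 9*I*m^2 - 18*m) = -m^3 + m^2 - 9*I*m^2 + 18*m - 9*I*m - 20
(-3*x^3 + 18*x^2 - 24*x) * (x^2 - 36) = -3*x^5 + 18*x^4 + 84*x^3 - 648*x^2 + 864*x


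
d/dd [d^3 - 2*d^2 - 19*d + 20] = 3*d^2 - 4*d - 19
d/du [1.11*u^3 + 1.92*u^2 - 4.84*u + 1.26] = 3.33*u^2 + 3.84*u - 4.84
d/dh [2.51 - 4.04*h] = -4.04000000000000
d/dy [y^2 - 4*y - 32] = 2*y - 4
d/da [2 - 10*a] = -10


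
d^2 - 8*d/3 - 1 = (d - 3)*(d + 1/3)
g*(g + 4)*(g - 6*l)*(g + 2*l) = g^4 - 4*g^3*l + 4*g^3 - 12*g^2*l^2 - 16*g^2*l - 48*g*l^2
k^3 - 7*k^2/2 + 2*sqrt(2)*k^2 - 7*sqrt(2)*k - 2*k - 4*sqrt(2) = (k - 4)*(k + 1/2)*(k + 2*sqrt(2))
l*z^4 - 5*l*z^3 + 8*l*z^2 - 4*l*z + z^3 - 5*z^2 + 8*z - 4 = (z - 2)^2*(z - 1)*(l*z + 1)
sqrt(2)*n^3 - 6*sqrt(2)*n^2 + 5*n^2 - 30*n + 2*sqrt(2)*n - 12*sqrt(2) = (n - 6)*(n + 2*sqrt(2))*(sqrt(2)*n + 1)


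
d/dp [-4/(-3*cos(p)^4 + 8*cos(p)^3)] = 48*(cos(p) - 2)*sin(p)/((3*cos(p) - 8)^2*cos(p)^4)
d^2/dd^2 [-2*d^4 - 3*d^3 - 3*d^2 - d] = -24*d^2 - 18*d - 6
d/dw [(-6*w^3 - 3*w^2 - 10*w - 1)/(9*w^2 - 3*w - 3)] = (-6*w^4 + 4*w^3 + 17*w^2 + 4*w + 3)/(9*w^4 - 6*w^3 - 5*w^2 + 2*w + 1)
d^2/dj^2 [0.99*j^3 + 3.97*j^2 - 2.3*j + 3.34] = 5.94*j + 7.94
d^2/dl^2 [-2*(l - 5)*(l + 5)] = -4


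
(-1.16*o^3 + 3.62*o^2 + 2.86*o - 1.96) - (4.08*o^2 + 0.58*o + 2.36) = -1.16*o^3 - 0.46*o^2 + 2.28*o - 4.32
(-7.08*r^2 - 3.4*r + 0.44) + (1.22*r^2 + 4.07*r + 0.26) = -5.86*r^2 + 0.67*r + 0.7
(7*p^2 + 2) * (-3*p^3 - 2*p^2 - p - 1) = -21*p^5 - 14*p^4 - 13*p^3 - 11*p^2 - 2*p - 2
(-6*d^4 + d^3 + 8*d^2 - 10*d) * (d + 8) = -6*d^5 - 47*d^4 + 16*d^3 + 54*d^2 - 80*d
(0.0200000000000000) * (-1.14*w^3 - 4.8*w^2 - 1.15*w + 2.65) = -0.0228*w^3 - 0.096*w^2 - 0.023*w + 0.053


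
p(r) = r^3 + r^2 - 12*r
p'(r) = 3*r^2 + 2*r - 12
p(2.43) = -8.91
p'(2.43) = 10.57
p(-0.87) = 10.54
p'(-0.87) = -11.47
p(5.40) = 121.82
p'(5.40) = 86.28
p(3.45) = 11.57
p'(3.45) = 30.61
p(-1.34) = 15.47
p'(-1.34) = -9.29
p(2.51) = -8.01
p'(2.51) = 11.92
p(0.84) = -8.78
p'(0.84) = -8.20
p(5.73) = 152.21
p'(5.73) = 97.96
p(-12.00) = -1440.00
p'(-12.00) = 396.00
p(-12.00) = -1440.00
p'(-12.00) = 396.00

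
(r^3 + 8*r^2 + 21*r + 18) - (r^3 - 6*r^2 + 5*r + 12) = 14*r^2 + 16*r + 6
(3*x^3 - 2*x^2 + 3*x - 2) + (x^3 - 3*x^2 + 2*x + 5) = 4*x^3 - 5*x^2 + 5*x + 3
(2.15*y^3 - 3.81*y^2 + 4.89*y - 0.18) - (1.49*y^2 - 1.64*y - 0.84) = 2.15*y^3 - 5.3*y^2 + 6.53*y + 0.66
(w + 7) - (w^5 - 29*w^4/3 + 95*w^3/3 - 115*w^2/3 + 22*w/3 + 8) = -w^5 + 29*w^4/3 - 95*w^3/3 + 115*w^2/3 - 19*w/3 - 1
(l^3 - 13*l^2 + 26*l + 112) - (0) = l^3 - 13*l^2 + 26*l + 112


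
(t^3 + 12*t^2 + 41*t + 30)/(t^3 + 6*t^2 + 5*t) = (t + 6)/t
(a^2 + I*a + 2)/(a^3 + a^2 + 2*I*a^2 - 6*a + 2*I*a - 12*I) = (a - I)/(a^2 + a - 6)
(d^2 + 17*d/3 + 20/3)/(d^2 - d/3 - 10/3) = (d + 4)/(d - 2)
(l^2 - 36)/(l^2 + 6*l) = (l - 6)/l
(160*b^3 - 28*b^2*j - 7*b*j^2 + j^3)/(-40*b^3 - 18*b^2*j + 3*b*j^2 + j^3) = (-8*b + j)/(2*b + j)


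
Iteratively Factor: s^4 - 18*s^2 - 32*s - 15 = (s - 5)*(s^3 + 5*s^2 + 7*s + 3) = (s - 5)*(s + 3)*(s^2 + 2*s + 1) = (s - 5)*(s + 1)*(s + 3)*(s + 1)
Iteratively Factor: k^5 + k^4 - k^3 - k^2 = (k + 1)*(k^4 - k^2) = (k - 1)*(k + 1)*(k^3 + k^2) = k*(k - 1)*(k + 1)*(k^2 + k) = k*(k - 1)*(k + 1)^2*(k)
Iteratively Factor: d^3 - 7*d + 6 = (d - 2)*(d^2 + 2*d - 3) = (d - 2)*(d - 1)*(d + 3)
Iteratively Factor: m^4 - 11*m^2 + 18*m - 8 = (m - 2)*(m^3 + 2*m^2 - 7*m + 4) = (m - 2)*(m - 1)*(m^2 + 3*m - 4) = (m - 2)*(m - 1)^2*(m + 4)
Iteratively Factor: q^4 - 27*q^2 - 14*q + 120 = (q + 3)*(q^3 - 3*q^2 - 18*q + 40) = (q - 2)*(q + 3)*(q^2 - q - 20) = (q - 5)*(q - 2)*(q + 3)*(q + 4)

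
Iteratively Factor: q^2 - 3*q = (q - 3)*(q)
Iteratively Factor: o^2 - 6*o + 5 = (o - 1)*(o - 5)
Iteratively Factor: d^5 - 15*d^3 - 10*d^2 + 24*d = (d)*(d^4 - 15*d^2 - 10*d + 24) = d*(d + 3)*(d^3 - 3*d^2 - 6*d + 8) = d*(d + 2)*(d + 3)*(d^2 - 5*d + 4) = d*(d - 4)*(d + 2)*(d + 3)*(d - 1)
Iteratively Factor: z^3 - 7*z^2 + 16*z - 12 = (z - 3)*(z^2 - 4*z + 4) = (z - 3)*(z - 2)*(z - 2)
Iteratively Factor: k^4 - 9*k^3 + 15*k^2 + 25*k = (k - 5)*(k^3 - 4*k^2 - 5*k) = (k - 5)*(k + 1)*(k^2 - 5*k) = k*(k - 5)*(k + 1)*(k - 5)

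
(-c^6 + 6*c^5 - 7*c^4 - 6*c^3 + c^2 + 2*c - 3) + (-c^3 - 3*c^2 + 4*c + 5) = -c^6 + 6*c^5 - 7*c^4 - 7*c^3 - 2*c^2 + 6*c + 2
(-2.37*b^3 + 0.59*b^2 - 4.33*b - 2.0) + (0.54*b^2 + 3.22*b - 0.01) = -2.37*b^3 + 1.13*b^2 - 1.11*b - 2.01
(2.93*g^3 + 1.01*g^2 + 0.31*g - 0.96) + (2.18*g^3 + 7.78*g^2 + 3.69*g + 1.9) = 5.11*g^3 + 8.79*g^2 + 4.0*g + 0.94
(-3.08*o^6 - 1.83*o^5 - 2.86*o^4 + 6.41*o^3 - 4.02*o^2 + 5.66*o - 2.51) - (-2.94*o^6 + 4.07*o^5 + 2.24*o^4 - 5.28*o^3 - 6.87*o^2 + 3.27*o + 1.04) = -0.14*o^6 - 5.9*o^5 - 5.1*o^4 + 11.69*o^3 + 2.85*o^2 + 2.39*o - 3.55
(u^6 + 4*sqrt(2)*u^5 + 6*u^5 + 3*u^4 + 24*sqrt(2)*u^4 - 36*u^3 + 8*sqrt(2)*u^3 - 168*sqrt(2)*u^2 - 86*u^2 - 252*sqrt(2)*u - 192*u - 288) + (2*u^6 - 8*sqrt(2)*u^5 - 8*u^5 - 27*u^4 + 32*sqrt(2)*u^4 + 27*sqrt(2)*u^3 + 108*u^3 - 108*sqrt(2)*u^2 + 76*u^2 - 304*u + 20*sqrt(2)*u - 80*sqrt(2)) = 3*u^6 - 4*sqrt(2)*u^5 - 2*u^5 - 24*u^4 + 56*sqrt(2)*u^4 + 35*sqrt(2)*u^3 + 72*u^3 - 276*sqrt(2)*u^2 - 10*u^2 - 496*u - 232*sqrt(2)*u - 288 - 80*sqrt(2)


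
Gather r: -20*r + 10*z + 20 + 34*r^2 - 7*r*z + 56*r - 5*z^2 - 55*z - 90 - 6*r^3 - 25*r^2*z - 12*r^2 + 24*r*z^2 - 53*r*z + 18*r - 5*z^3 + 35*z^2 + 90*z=-6*r^3 + r^2*(22 - 25*z) + r*(24*z^2 - 60*z + 54) - 5*z^3 + 30*z^2 + 45*z - 70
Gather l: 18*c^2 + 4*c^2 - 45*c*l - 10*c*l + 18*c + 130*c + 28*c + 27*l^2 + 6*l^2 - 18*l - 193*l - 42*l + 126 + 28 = 22*c^2 + 176*c + 33*l^2 + l*(-55*c - 253) + 154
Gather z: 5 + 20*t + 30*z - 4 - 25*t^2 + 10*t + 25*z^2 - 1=-25*t^2 + 30*t + 25*z^2 + 30*z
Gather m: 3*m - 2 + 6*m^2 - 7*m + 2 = 6*m^2 - 4*m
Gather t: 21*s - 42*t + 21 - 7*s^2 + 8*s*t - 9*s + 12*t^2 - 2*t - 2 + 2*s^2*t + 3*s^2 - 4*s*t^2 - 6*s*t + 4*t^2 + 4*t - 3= -4*s^2 + 12*s + t^2*(16 - 4*s) + t*(2*s^2 + 2*s - 40) + 16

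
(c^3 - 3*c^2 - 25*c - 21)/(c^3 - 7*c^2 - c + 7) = (c + 3)/(c - 1)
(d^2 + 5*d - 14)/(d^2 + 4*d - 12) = (d + 7)/(d + 6)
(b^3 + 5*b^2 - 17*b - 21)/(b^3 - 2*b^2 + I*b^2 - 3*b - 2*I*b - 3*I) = (b + 7)/(b + I)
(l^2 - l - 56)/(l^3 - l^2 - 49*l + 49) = (l - 8)/(l^2 - 8*l + 7)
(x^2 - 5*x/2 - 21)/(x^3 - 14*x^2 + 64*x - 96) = (x + 7/2)/(x^2 - 8*x + 16)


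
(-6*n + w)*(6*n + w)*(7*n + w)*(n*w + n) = -252*n^4*w - 252*n^4 - 36*n^3*w^2 - 36*n^3*w + 7*n^2*w^3 + 7*n^2*w^2 + n*w^4 + n*w^3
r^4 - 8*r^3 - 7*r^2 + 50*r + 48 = (r - 8)*(r - 3)*(r + 1)*(r + 2)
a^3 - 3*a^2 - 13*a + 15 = (a - 5)*(a - 1)*(a + 3)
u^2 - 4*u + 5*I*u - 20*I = (u - 4)*(u + 5*I)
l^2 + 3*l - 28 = (l - 4)*(l + 7)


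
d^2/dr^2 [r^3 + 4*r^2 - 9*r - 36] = 6*r + 8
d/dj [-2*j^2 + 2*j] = 2 - 4*j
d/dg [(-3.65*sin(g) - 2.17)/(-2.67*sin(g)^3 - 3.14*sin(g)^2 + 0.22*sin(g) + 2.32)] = (-28.24585*sin(g) + 4.87275*sin(3*g) + 14.42135*cos(2*g) - 22.41195)*cos(g)/(2.67*sin(g)^3 + 3.14*sin(g)^2 - 0.22*sin(g) - 2.32)^2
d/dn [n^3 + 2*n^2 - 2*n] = 3*n^2 + 4*n - 2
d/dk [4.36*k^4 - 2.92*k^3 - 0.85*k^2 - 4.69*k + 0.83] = 17.44*k^3 - 8.76*k^2 - 1.7*k - 4.69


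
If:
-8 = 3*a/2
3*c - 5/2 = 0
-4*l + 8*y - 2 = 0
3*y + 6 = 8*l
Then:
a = -16/3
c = 5/6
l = 27/26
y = 10/13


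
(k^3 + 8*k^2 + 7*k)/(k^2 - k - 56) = k*(k + 1)/(k - 8)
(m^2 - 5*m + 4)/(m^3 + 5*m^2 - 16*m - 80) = (m - 1)/(m^2 + 9*m + 20)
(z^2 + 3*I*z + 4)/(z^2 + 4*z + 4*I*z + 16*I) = (z - I)/(z + 4)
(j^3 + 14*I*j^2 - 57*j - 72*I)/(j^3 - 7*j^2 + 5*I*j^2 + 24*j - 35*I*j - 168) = (j^2 + 6*I*j - 9)/(j^2 - j*(7 + 3*I) + 21*I)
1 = 1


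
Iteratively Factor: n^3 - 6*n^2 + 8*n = (n - 2)*(n^2 - 4*n) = n*(n - 2)*(n - 4)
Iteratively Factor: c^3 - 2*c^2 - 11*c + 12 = (c - 4)*(c^2 + 2*c - 3) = (c - 4)*(c - 1)*(c + 3)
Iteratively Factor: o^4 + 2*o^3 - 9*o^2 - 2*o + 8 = (o - 2)*(o^3 + 4*o^2 - o - 4) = (o - 2)*(o + 4)*(o^2 - 1) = (o - 2)*(o + 1)*(o + 4)*(o - 1)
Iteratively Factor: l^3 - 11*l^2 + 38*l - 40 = (l - 5)*(l^2 - 6*l + 8) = (l - 5)*(l - 2)*(l - 4)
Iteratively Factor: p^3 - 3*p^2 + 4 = (p + 1)*(p^2 - 4*p + 4) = (p - 2)*(p + 1)*(p - 2)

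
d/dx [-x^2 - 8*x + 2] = -2*x - 8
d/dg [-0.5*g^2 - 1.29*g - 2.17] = -1.0*g - 1.29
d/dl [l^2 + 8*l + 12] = 2*l + 8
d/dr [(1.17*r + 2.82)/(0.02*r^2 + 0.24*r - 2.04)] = (0.0234*r^2 + 0.2808*r - (0.04*r + 0.24)*(1.17*r + 2.82) - 2.3868)/(0.02*r^2 + 0.24*r - 2.04)^2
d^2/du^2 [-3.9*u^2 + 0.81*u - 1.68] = -7.80000000000000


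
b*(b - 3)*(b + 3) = b^3 - 9*b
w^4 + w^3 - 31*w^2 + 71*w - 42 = (w - 3)*(w - 2)*(w - 1)*(w + 7)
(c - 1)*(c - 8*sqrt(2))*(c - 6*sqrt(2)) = c^3 - 14*sqrt(2)*c^2 - c^2 + 14*sqrt(2)*c + 96*c - 96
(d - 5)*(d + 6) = d^2 + d - 30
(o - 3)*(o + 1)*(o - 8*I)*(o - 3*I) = o^4 - 2*o^3 - 11*I*o^3 - 27*o^2 + 22*I*o^2 + 48*o + 33*I*o + 72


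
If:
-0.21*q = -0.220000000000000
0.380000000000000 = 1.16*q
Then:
No Solution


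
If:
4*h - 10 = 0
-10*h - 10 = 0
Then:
No Solution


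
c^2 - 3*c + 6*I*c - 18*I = (c - 3)*(c + 6*I)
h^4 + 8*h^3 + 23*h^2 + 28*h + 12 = (h + 1)*(h + 2)^2*(h + 3)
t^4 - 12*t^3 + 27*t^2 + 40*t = t*(t - 8)*(t - 5)*(t + 1)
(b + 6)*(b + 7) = b^2 + 13*b + 42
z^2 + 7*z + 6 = (z + 1)*(z + 6)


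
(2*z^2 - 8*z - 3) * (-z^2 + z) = -2*z^4 + 10*z^3 - 5*z^2 - 3*z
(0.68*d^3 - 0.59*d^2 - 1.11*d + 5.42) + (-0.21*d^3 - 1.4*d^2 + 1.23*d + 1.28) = 0.47*d^3 - 1.99*d^2 + 0.12*d + 6.7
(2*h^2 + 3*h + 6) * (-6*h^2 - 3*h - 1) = -12*h^4 - 24*h^3 - 47*h^2 - 21*h - 6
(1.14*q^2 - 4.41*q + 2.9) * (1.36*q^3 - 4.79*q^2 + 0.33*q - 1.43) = 1.5504*q^5 - 11.4582*q^4 + 25.4441*q^3 - 16.9765*q^2 + 7.2633*q - 4.147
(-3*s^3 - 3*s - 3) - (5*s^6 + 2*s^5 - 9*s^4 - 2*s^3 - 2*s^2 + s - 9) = -5*s^6 - 2*s^5 + 9*s^4 - s^3 + 2*s^2 - 4*s + 6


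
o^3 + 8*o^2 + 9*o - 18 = (o - 1)*(o + 3)*(o + 6)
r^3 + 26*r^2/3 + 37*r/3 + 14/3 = (r + 2/3)*(r + 1)*(r + 7)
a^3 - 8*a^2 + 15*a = a*(a - 5)*(a - 3)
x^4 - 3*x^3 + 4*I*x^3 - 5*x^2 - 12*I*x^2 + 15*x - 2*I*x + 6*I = (x - 3)*(x + I)^2*(x + 2*I)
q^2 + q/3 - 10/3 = (q - 5/3)*(q + 2)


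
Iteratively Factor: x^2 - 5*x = (x)*(x - 5)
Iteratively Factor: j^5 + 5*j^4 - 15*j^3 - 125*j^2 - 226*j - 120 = (j + 2)*(j^4 + 3*j^3 - 21*j^2 - 83*j - 60) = (j + 1)*(j + 2)*(j^3 + 2*j^2 - 23*j - 60) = (j - 5)*(j + 1)*(j + 2)*(j^2 + 7*j + 12) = (j - 5)*(j + 1)*(j + 2)*(j + 3)*(j + 4)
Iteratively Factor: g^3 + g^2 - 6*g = (g - 2)*(g^2 + 3*g) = g*(g - 2)*(g + 3)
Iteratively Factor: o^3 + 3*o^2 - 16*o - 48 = (o + 3)*(o^2 - 16) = (o - 4)*(o + 3)*(o + 4)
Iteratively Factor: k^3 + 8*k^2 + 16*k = (k + 4)*(k^2 + 4*k) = k*(k + 4)*(k + 4)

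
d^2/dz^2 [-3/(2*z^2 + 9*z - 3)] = 6*(4*z^2 + 18*z - (4*z + 9)^2 - 6)/(2*z^2 + 9*z - 3)^3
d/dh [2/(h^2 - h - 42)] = 2*(1 - 2*h)/(-h^2 + h + 42)^2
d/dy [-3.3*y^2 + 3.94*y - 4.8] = 3.94 - 6.6*y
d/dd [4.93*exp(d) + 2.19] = 4.93*exp(d)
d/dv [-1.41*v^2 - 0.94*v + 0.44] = -2.82*v - 0.94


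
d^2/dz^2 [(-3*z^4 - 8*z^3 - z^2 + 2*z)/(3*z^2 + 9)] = 2*(-3*z^6 - 27*z^4 + 26*z^3 - 153*z^2 - 234*z - 9)/(3*(z^6 + 9*z^4 + 27*z^2 + 27))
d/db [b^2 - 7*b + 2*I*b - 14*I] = 2*b - 7 + 2*I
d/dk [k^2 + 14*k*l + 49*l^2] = 2*k + 14*l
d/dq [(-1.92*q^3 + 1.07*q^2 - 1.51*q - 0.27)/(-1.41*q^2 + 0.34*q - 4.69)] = (2.7072*q^4 - 1.3056*q^3 + 25.2491*q^2 - 10.798*q + 7.1737)/(1.9881*q^4 - 0.9588*q^3 + 13.3414*q^2 - 3.1892*q + 21.9961)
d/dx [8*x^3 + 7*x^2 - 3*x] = 24*x^2 + 14*x - 3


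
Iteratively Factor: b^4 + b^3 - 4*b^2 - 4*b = (b - 2)*(b^3 + 3*b^2 + 2*b) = b*(b - 2)*(b^2 + 3*b + 2) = b*(b - 2)*(b + 1)*(b + 2)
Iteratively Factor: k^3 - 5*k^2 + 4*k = (k - 4)*(k^2 - k) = k*(k - 4)*(k - 1)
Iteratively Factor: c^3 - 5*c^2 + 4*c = (c - 4)*(c^2 - c) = (c - 4)*(c - 1)*(c)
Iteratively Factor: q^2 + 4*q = (q)*(q + 4)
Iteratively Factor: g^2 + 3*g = (g + 3)*(g)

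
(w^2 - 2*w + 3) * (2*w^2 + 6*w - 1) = 2*w^4 + 2*w^3 - 7*w^2 + 20*w - 3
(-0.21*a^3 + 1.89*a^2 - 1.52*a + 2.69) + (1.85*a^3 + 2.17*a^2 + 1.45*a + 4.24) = 1.64*a^3 + 4.06*a^2 - 0.0700000000000001*a + 6.93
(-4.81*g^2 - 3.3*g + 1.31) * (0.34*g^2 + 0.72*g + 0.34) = -1.6354*g^4 - 4.5852*g^3 - 3.566*g^2 - 0.1788*g + 0.4454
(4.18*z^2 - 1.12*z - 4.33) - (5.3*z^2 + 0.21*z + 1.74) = -1.12*z^2 - 1.33*z - 6.07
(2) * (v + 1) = 2*v + 2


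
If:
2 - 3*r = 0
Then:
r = 2/3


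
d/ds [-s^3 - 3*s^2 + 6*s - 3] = -3*s^2 - 6*s + 6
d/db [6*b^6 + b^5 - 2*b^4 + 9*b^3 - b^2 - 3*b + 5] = 36*b^5 + 5*b^4 - 8*b^3 + 27*b^2 - 2*b - 3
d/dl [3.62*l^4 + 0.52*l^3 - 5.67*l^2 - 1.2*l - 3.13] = 14.48*l^3 + 1.56*l^2 - 11.34*l - 1.2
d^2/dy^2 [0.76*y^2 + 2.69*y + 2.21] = 1.52000000000000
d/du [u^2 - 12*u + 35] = 2*u - 12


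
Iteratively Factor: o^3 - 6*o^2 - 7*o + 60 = (o + 3)*(o^2 - 9*o + 20) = (o - 5)*(o + 3)*(o - 4)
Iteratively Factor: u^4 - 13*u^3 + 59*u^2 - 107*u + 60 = (u - 5)*(u^3 - 8*u^2 + 19*u - 12) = (u - 5)*(u - 4)*(u^2 - 4*u + 3) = (u - 5)*(u - 4)*(u - 3)*(u - 1)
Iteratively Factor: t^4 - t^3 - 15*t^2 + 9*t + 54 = (t - 3)*(t^3 + 2*t^2 - 9*t - 18) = (t - 3)*(t + 2)*(t^2 - 9) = (t - 3)^2*(t + 2)*(t + 3)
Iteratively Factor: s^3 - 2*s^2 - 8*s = (s + 2)*(s^2 - 4*s) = (s - 4)*(s + 2)*(s)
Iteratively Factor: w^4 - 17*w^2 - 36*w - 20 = (w + 2)*(w^3 - 2*w^2 - 13*w - 10) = (w + 2)^2*(w^2 - 4*w - 5) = (w - 5)*(w + 2)^2*(w + 1)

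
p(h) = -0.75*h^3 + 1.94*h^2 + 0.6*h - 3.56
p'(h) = -2.25*h^2 + 3.88*h + 0.6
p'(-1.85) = -14.28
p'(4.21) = -22.94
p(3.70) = -12.77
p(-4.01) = 73.59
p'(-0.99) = -5.45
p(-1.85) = 6.72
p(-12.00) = 1564.60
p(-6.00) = 224.68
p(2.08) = -0.67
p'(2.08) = -1.06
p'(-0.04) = 0.44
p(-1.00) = -1.47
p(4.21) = -22.61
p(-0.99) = -1.52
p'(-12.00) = -369.96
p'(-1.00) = -5.53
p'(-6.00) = -103.68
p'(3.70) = -15.85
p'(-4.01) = -51.14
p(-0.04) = -3.58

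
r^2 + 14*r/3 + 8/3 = (r + 2/3)*(r + 4)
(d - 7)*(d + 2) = d^2 - 5*d - 14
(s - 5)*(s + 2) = s^2 - 3*s - 10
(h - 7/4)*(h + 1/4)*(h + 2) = h^3 + h^2/2 - 55*h/16 - 7/8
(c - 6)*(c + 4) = c^2 - 2*c - 24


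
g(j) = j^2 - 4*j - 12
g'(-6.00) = -16.00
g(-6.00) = 48.00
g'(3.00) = 2.00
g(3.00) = -15.00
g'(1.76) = -0.48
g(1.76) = -15.94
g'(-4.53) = -13.06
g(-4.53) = 26.64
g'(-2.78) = -9.56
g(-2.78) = 6.85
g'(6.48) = 8.96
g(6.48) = 4.07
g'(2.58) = 1.16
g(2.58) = -15.66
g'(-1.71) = -7.42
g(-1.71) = -2.24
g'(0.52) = -2.96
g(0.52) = -13.81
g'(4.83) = 5.66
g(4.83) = -7.99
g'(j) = 2*j - 4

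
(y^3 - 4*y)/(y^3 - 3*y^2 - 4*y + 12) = y/(y - 3)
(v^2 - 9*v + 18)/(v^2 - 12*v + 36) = (v - 3)/(v - 6)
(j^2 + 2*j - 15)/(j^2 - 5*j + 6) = (j + 5)/(j - 2)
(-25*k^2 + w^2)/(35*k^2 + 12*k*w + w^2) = (-5*k + w)/(7*k + w)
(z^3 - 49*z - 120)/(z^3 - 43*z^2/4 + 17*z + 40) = 4*(z^2 + 8*z + 15)/(4*z^2 - 11*z - 20)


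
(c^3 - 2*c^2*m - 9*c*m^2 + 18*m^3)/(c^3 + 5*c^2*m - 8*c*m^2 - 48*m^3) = (c^2 + c*m - 6*m^2)/(c^2 + 8*c*m + 16*m^2)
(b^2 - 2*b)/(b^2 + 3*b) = (b - 2)/(b + 3)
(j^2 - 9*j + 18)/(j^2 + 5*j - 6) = (j^2 - 9*j + 18)/(j^2 + 5*j - 6)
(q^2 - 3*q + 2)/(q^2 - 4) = (q - 1)/(q + 2)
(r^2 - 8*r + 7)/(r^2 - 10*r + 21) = (r - 1)/(r - 3)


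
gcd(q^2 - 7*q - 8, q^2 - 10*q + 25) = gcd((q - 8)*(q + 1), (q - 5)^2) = 1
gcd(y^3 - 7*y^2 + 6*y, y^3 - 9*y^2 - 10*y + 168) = y - 6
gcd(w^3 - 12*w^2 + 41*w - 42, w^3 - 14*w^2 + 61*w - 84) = w^2 - 10*w + 21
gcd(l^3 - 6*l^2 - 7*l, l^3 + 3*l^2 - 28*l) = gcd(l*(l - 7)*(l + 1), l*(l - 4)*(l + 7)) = l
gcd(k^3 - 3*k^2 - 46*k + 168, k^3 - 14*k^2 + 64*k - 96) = k^2 - 10*k + 24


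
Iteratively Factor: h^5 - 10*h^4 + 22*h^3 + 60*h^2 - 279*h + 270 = (h - 2)*(h^4 - 8*h^3 + 6*h^2 + 72*h - 135) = (h - 2)*(h + 3)*(h^3 - 11*h^2 + 39*h - 45) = (h - 3)*(h - 2)*(h + 3)*(h^2 - 8*h + 15) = (h - 3)^2*(h - 2)*(h + 3)*(h - 5)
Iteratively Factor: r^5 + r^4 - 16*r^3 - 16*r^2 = (r + 4)*(r^4 - 3*r^3 - 4*r^2) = (r + 1)*(r + 4)*(r^3 - 4*r^2) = (r - 4)*(r + 1)*(r + 4)*(r^2) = r*(r - 4)*(r + 1)*(r + 4)*(r)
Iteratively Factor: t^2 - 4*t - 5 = (t - 5)*(t + 1)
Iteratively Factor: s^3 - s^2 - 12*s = (s - 4)*(s^2 + 3*s) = s*(s - 4)*(s + 3)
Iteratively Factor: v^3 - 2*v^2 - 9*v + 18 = (v - 3)*(v^2 + v - 6) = (v - 3)*(v - 2)*(v + 3)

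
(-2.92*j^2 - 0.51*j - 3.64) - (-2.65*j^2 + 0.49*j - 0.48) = -0.27*j^2 - 1.0*j - 3.16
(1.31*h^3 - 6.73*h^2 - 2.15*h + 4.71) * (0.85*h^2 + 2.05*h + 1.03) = 1.1135*h^5 - 3.035*h^4 - 14.2747*h^3 - 7.3359*h^2 + 7.441*h + 4.8513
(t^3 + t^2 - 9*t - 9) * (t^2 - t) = t^5 - 10*t^3 + 9*t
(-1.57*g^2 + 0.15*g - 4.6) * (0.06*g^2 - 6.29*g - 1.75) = -0.0942*g^4 + 9.8843*g^3 + 1.528*g^2 + 28.6715*g + 8.05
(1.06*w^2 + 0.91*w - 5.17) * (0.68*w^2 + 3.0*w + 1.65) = 0.7208*w^4 + 3.7988*w^3 + 0.9634*w^2 - 14.0085*w - 8.5305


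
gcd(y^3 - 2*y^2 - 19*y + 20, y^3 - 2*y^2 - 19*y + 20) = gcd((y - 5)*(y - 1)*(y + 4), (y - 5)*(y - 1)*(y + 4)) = y^3 - 2*y^2 - 19*y + 20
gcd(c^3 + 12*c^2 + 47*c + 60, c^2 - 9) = c + 3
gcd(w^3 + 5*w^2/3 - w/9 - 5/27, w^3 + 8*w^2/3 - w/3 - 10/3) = w + 5/3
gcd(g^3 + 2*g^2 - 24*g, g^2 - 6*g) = g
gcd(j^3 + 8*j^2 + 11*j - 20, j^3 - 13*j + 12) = j^2 + 3*j - 4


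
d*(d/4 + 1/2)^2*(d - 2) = d^4/16 + d^3/8 - d^2/4 - d/2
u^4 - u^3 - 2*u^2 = u^2*(u - 2)*(u + 1)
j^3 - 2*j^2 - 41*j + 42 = (j - 7)*(j - 1)*(j + 6)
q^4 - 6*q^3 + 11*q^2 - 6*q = q*(q - 3)*(q - 2)*(q - 1)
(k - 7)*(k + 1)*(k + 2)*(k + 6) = k^4 + 2*k^3 - 43*k^2 - 128*k - 84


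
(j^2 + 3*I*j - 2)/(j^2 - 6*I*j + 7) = (j + 2*I)/(j - 7*I)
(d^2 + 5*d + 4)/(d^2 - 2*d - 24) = (d + 1)/(d - 6)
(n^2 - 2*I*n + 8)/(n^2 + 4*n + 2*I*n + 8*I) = (n - 4*I)/(n + 4)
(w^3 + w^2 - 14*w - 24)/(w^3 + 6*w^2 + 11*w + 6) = (w - 4)/(w + 1)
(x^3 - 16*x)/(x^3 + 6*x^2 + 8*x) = (x - 4)/(x + 2)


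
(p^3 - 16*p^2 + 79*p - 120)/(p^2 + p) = (p^3 - 16*p^2 + 79*p - 120)/(p*(p + 1))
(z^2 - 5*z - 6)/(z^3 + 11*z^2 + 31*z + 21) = (z - 6)/(z^2 + 10*z + 21)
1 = 1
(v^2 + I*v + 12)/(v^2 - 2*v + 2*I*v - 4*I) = (v^2 + I*v + 12)/(v^2 + 2*v*(-1 + I) - 4*I)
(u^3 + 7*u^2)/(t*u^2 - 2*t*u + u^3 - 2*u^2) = u*(u + 7)/(t*u - 2*t + u^2 - 2*u)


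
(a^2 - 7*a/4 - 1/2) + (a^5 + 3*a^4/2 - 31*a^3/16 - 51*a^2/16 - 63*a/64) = a^5 + 3*a^4/2 - 31*a^3/16 - 35*a^2/16 - 175*a/64 - 1/2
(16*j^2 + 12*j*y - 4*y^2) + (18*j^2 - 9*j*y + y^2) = 34*j^2 + 3*j*y - 3*y^2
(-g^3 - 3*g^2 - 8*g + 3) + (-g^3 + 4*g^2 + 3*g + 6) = -2*g^3 + g^2 - 5*g + 9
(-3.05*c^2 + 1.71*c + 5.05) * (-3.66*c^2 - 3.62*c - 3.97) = 11.163*c^4 + 4.7824*c^3 - 12.5647*c^2 - 25.0697*c - 20.0485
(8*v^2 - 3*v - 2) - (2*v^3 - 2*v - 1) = -2*v^3 + 8*v^2 - v - 1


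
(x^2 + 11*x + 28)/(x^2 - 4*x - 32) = (x + 7)/(x - 8)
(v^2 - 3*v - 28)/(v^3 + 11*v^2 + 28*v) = (v - 7)/(v*(v + 7))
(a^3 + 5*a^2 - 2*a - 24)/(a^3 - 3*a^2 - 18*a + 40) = (a + 3)/(a - 5)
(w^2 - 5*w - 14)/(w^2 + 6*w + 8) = (w - 7)/(w + 4)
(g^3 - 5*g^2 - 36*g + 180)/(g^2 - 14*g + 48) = (g^2 + g - 30)/(g - 8)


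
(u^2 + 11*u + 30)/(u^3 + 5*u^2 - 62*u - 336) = (u + 5)/(u^2 - u - 56)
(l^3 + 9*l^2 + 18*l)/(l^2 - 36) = l*(l + 3)/(l - 6)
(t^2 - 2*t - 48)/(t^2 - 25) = (t^2 - 2*t - 48)/(t^2 - 25)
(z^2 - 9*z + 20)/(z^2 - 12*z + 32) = (z - 5)/(z - 8)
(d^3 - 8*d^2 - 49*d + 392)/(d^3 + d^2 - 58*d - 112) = (d - 7)/(d + 2)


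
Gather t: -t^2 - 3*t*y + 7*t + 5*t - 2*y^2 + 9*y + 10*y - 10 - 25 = -t^2 + t*(12 - 3*y) - 2*y^2 + 19*y - 35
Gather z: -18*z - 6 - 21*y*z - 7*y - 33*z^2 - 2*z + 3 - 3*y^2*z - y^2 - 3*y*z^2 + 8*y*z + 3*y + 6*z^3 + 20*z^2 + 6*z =-y^2 - 4*y + 6*z^3 + z^2*(-3*y - 13) + z*(-3*y^2 - 13*y - 14) - 3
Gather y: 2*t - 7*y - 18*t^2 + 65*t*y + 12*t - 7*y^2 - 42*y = -18*t^2 + 14*t - 7*y^2 + y*(65*t - 49)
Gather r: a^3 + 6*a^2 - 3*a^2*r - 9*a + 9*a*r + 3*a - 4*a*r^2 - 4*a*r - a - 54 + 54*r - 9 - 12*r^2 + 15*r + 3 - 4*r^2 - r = a^3 + 6*a^2 - 7*a + r^2*(-4*a - 16) + r*(-3*a^2 + 5*a + 68) - 60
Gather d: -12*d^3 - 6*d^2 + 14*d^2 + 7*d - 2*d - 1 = -12*d^3 + 8*d^2 + 5*d - 1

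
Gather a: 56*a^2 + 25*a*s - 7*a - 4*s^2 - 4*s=56*a^2 + a*(25*s - 7) - 4*s^2 - 4*s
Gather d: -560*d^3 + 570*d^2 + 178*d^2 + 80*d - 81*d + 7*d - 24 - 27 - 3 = -560*d^3 + 748*d^2 + 6*d - 54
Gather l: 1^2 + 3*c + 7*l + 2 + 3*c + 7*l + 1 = 6*c + 14*l + 4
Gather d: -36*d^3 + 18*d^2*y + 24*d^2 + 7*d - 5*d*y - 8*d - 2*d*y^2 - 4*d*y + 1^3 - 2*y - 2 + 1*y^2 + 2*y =-36*d^3 + d^2*(18*y + 24) + d*(-2*y^2 - 9*y - 1) + y^2 - 1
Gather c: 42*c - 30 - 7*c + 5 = 35*c - 25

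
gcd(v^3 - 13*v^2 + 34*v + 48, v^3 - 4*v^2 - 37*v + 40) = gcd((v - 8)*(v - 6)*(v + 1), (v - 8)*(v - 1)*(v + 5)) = v - 8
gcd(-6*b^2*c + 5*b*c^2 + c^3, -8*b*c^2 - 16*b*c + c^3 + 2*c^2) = c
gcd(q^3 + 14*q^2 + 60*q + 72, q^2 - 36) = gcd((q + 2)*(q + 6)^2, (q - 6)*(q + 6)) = q + 6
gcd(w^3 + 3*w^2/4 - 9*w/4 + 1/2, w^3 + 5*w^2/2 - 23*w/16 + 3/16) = w - 1/4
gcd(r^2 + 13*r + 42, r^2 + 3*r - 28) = r + 7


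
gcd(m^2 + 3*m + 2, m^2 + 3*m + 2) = m^2 + 3*m + 2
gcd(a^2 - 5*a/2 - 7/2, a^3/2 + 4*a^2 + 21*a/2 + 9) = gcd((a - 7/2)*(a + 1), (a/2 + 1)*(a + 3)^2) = 1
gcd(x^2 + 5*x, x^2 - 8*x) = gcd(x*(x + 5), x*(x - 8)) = x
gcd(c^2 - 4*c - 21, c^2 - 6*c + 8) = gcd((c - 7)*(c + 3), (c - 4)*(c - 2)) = 1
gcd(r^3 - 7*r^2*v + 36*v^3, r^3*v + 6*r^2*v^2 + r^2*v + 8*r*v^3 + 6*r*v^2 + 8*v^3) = r + 2*v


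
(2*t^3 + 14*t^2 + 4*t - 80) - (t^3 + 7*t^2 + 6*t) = t^3 + 7*t^2 - 2*t - 80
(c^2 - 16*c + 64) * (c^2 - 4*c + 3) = c^4 - 20*c^3 + 131*c^2 - 304*c + 192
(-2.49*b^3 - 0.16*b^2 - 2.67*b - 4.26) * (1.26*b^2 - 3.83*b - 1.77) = -3.1374*b^5 + 9.3351*b^4 + 1.6559*b^3 + 5.1417*b^2 + 21.0417*b + 7.5402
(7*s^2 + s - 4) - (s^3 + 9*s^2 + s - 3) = -s^3 - 2*s^2 - 1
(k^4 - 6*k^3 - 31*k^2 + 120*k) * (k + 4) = k^5 - 2*k^4 - 55*k^3 - 4*k^2 + 480*k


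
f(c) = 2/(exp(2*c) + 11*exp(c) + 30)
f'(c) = 2*(-2*exp(2*c) - 11*exp(c))/(exp(2*c) + 11*exp(c) + 30)^2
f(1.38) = 0.02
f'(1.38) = -0.02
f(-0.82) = 0.06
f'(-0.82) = -0.01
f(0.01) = 0.05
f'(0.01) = -0.01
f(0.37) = 0.04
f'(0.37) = -0.02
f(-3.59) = 0.07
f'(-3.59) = -0.00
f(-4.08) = 0.07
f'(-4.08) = -0.00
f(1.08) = 0.03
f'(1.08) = -0.02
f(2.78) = 0.00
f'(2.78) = -0.01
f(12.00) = 0.00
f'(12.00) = 0.00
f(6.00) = 0.00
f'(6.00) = 0.00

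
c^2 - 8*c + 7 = (c - 7)*(c - 1)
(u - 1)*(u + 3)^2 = u^3 + 5*u^2 + 3*u - 9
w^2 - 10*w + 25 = (w - 5)^2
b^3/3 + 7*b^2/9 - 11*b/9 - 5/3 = (b/3 + 1/3)*(b - 5/3)*(b + 3)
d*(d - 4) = d^2 - 4*d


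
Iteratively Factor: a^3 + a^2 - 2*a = (a - 1)*(a^2 + 2*a) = (a - 1)*(a + 2)*(a)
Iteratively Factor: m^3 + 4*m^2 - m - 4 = (m + 1)*(m^2 + 3*m - 4) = (m - 1)*(m + 1)*(m + 4)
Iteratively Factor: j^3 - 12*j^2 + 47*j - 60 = (j - 3)*(j^2 - 9*j + 20) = (j - 5)*(j - 3)*(j - 4)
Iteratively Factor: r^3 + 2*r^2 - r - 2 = (r + 1)*(r^2 + r - 2) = (r + 1)*(r + 2)*(r - 1)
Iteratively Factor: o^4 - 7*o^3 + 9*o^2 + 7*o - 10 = (o - 1)*(o^3 - 6*o^2 + 3*o + 10) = (o - 5)*(o - 1)*(o^2 - o - 2) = (o - 5)*(o - 1)*(o + 1)*(o - 2)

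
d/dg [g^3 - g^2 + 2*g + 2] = 3*g^2 - 2*g + 2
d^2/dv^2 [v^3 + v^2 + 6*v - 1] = 6*v + 2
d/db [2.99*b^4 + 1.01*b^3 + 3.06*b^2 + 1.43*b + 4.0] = 11.96*b^3 + 3.03*b^2 + 6.12*b + 1.43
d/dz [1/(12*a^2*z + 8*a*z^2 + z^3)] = (-12*a^2 - 16*a*z - 3*z^2)/(z^2*(12*a^2 + 8*a*z + z^2)^2)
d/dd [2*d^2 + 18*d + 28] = 4*d + 18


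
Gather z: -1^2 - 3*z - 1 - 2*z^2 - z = -2*z^2 - 4*z - 2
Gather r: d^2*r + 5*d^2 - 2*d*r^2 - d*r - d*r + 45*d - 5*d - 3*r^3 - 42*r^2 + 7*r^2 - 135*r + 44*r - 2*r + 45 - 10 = 5*d^2 + 40*d - 3*r^3 + r^2*(-2*d - 35) + r*(d^2 - 2*d - 93) + 35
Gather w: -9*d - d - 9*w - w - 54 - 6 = -10*d - 10*w - 60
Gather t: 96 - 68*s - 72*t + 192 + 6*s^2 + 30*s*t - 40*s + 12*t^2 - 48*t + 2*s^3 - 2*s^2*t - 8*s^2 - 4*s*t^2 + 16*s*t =2*s^3 - 2*s^2 - 108*s + t^2*(12 - 4*s) + t*(-2*s^2 + 46*s - 120) + 288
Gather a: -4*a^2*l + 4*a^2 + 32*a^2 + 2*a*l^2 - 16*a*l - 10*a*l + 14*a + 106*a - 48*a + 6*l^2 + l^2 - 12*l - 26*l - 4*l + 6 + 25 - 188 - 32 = a^2*(36 - 4*l) + a*(2*l^2 - 26*l + 72) + 7*l^2 - 42*l - 189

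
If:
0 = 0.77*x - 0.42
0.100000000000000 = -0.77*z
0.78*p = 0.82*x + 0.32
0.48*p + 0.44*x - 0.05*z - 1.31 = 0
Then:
No Solution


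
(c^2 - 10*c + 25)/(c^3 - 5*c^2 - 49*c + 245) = (c - 5)/(c^2 - 49)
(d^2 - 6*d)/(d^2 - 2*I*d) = (d - 6)/(d - 2*I)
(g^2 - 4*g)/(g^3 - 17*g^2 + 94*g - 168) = g/(g^2 - 13*g + 42)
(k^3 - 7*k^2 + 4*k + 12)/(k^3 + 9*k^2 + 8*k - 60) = (k^2 - 5*k - 6)/(k^2 + 11*k + 30)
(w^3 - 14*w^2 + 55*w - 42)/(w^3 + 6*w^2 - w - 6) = (w^2 - 13*w + 42)/(w^2 + 7*w + 6)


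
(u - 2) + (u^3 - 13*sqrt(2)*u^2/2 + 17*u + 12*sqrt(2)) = u^3 - 13*sqrt(2)*u^2/2 + 18*u - 2 + 12*sqrt(2)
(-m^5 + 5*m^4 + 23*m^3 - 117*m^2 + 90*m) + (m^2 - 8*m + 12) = -m^5 + 5*m^4 + 23*m^3 - 116*m^2 + 82*m + 12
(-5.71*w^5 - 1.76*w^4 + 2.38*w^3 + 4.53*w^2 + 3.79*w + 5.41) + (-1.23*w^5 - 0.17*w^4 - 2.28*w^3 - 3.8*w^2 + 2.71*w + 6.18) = -6.94*w^5 - 1.93*w^4 + 0.1*w^3 + 0.73*w^2 + 6.5*w + 11.59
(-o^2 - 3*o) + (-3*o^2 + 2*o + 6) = -4*o^2 - o + 6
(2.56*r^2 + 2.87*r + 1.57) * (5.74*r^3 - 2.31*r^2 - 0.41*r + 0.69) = 14.6944*r^5 + 10.5602*r^4 + 1.3325*r^3 - 3.037*r^2 + 1.3366*r + 1.0833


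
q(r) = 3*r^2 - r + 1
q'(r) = 6*r - 1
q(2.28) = 14.32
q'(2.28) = 12.68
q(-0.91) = 4.39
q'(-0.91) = -6.46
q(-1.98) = 14.74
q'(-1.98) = -12.88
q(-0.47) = 2.13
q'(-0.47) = -3.82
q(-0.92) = 4.46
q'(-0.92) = -6.52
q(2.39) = 15.75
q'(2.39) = 13.34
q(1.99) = 10.89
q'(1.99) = 10.94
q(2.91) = 23.49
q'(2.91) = 16.46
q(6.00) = 103.00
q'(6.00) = 35.00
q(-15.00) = 691.00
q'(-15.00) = -91.00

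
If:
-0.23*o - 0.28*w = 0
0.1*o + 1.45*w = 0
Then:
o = 0.00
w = 0.00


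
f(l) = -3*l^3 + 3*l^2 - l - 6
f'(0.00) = -1.00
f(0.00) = -6.00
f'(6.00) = -289.00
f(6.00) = -552.00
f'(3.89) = -113.85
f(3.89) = -141.09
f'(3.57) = -94.28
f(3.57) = -107.83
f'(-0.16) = -2.19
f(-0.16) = -5.75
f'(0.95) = -3.42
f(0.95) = -6.81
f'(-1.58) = -32.95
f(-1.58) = 14.90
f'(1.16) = -6.15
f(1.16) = -7.81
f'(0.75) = -1.56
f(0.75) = -6.33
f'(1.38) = -9.86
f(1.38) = -9.55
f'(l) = -9*l^2 + 6*l - 1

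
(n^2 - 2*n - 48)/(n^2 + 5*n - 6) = (n - 8)/(n - 1)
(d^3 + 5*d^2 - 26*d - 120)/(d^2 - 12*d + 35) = (d^2 + 10*d + 24)/(d - 7)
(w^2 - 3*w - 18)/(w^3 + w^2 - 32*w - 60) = (w + 3)/(w^2 + 7*w + 10)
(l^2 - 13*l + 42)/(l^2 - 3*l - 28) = (l - 6)/(l + 4)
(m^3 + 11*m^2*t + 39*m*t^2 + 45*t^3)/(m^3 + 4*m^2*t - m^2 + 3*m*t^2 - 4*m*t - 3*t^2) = (m^2 + 8*m*t + 15*t^2)/(m^2 + m*t - m - t)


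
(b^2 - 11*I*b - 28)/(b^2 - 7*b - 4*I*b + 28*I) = (b - 7*I)/(b - 7)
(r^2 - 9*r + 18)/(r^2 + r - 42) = (r - 3)/(r + 7)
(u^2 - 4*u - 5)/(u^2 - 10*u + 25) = (u + 1)/(u - 5)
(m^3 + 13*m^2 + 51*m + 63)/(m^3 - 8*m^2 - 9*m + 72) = (m^2 + 10*m + 21)/(m^2 - 11*m + 24)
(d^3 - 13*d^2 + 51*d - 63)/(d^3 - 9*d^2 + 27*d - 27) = (d - 7)/(d - 3)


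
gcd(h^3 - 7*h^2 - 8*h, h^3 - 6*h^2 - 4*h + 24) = 1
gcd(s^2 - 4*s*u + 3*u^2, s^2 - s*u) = s - u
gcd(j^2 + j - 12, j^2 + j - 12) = j^2 + j - 12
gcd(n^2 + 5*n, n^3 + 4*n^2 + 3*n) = n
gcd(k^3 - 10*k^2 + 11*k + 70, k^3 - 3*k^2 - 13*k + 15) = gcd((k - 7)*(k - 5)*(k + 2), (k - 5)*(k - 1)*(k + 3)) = k - 5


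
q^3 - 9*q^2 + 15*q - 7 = (q - 7)*(q - 1)^2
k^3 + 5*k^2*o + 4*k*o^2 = k*(k + o)*(k + 4*o)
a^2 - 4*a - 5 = (a - 5)*(a + 1)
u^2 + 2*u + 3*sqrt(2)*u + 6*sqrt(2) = (u + 2)*(u + 3*sqrt(2))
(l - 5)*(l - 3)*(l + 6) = l^3 - 2*l^2 - 33*l + 90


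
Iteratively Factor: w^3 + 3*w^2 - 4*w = (w - 1)*(w^2 + 4*w) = (w - 1)*(w + 4)*(w)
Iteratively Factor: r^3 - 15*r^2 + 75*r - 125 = (r - 5)*(r^2 - 10*r + 25) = (r - 5)^2*(r - 5)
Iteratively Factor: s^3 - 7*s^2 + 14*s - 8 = (s - 2)*(s^2 - 5*s + 4) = (s - 4)*(s - 2)*(s - 1)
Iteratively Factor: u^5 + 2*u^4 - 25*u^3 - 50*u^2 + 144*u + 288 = (u - 3)*(u^4 + 5*u^3 - 10*u^2 - 80*u - 96) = (u - 3)*(u + 3)*(u^3 + 2*u^2 - 16*u - 32) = (u - 3)*(u + 2)*(u + 3)*(u^2 - 16) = (u - 3)*(u + 2)*(u + 3)*(u + 4)*(u - 4)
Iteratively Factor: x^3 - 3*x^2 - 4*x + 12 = (x - 3)*(x^2 - 4) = (x - 3)*(x - 2)*(x + 2)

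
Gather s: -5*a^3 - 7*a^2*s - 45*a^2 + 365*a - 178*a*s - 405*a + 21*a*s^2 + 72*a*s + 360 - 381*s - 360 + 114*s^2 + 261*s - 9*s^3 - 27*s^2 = -5*a^3 - 45*a^2 - 40*a - 9*s^3 + s^2*(21*a + 87) + s*(-7*a^2 - 106*a - 120)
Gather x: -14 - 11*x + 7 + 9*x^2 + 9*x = 9*x^2 - 2*x - 7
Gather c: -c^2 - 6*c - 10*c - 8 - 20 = -c^2 - 16*c - 28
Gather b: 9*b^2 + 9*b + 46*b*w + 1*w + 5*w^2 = 9*b^2 + b*(46*w + 9) + 5*w^2 + w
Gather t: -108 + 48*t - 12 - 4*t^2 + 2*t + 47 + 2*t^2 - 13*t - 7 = -2*t^2 + 37*t - 80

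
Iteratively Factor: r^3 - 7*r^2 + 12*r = (r)*(r^2 - 7*r + 12) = r*(r - 4)*(r - 3)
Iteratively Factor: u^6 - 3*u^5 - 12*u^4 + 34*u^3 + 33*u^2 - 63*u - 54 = (u - 3)*(u^5 - 12*u^3 - 2*u^2 + 27*u + 18) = (u - 3)*(u + 1)*(u^4 - u^3 - 11*u^2 + 9*u + 18) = (u - 3)*(u - 2)*(u + 1)*(u^3 + u^2 - 9*u - 9) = (u - 3)^2*(u - 2)*(u + 1)*(u^2 + 4*u + 3) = (u - 3)^2*(u - 2)*(u + 1)*(u + 3)*(u + 1)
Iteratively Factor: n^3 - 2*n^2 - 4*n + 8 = (n + 2)*(n^2 - 4*n + 4) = (n - 2)*(n + 2)*(n - 2)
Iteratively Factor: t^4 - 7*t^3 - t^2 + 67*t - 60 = (t + 3)*(t^3 - 10*t^2 + 29*t - 20) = (t - 4)*(t + 3)*(t^2 - 6*t + 5) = (t - 4)*(t - 1)*(t + 3)*(t - 5)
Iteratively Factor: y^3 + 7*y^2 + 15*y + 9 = (y + 3)*(y^2 + 4*y + 3) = (y + 1)*(y + 3)*(y + 3)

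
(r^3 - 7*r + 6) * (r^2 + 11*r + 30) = r^5 + 11*r^4 + 23*r^3 - 71*r^2 - 144*r + 180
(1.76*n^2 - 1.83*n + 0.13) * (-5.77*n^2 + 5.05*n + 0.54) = -10.1552*n^4 + 19.4471*n^3 - 9.0412*n^2 - 0.3317*n + 0.0702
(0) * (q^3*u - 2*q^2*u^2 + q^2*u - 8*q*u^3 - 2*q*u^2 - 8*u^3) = 0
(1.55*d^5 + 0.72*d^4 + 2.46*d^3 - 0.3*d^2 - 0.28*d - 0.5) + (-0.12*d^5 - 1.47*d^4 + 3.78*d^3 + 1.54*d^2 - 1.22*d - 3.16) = 1.43*d^5 - 0.75*d^4 + 6.24*d^3 + 1.24*d^2 - 1.5*d - 3.66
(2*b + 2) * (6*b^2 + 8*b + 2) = 12*b^3 + 28*b^2 + 20*b + 4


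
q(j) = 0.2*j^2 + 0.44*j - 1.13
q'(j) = 0.4*j + 0.44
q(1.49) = -0.03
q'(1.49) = 1.04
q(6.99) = 11.72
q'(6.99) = 3.24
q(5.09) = 6.29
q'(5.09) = 2.48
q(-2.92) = -0.71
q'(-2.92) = -0.73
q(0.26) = -1.00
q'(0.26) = 0.54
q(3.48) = 2.82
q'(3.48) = 1.83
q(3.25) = 2.41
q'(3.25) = 1.74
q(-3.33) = -0.38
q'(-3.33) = -0.89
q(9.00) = 19.03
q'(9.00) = 4.04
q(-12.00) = 22.39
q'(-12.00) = -4.36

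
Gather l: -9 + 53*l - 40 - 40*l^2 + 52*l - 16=-40*l^2 + 105*l - 65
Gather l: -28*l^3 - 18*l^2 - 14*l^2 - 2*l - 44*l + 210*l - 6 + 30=-28*l^3 - 32*l^2 + 164*l + 24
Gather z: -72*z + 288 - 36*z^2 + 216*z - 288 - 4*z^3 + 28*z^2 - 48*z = -4*z^3 - 8*z^2 + 96*z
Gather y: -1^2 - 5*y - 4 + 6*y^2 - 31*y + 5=6*y^2 - 36*y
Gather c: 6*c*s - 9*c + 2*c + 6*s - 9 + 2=c*(6*s - 7) + 6*s - 7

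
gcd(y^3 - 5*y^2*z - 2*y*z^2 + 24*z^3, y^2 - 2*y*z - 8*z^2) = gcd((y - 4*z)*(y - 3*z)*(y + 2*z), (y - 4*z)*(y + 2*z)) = y^2 - 2*y*z - 8*z^2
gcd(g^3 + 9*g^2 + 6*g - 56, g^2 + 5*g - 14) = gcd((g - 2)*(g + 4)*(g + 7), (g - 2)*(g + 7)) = g^2 + 5*g - 14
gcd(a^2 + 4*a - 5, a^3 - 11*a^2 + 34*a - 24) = a - 1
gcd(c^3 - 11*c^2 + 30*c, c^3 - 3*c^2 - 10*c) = c^2 - 5*c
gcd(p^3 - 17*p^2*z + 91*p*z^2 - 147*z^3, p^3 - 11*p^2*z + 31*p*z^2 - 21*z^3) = p^2 - 10*p*z + 21*z^2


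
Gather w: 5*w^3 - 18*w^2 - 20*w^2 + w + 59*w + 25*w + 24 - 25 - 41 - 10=5*w^3 - 38*w^2 + 85*w - 52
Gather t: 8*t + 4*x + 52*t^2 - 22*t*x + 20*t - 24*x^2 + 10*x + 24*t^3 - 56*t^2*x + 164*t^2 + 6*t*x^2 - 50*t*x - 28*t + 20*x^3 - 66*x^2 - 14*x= 24*t^3 + t^2*(216 - 56*x) + t*(6*x^2 - 72*x) + 20*x^3 - 90*x^2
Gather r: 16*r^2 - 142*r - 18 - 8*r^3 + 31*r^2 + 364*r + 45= -8*r^3 + 47*r^2 + 222*r + 27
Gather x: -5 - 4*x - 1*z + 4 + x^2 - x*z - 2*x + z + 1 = x^2 + x*(-z - 6)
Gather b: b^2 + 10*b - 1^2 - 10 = b^2 + 10*b - 11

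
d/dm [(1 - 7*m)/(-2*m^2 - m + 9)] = (14*m^2 + 7*m - (4*m + 1)*(7*m - 1) - 63)/(2*m^2 + m - 9)^2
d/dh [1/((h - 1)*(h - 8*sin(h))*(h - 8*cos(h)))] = ((1 - h)*(h - 8*sin(h))*(8*sin(h) + 1) + (h - 1)*(h - 8*cos(h))*(8*cos(h) - 1) - (h - 8*sin(h))*(h - 8*cos(h)))/((h - 1)^2*(h - 8*sin(h))^2*(h - 8*cos(h))^2)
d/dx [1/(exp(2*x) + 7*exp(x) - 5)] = (-2*exp(x) - 7)*exp(x)/(exp(2*x) + 7*exp(x) - 5)^2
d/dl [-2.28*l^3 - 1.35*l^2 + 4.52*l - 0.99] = -6.84*l^2 - 2.7*l + 4.52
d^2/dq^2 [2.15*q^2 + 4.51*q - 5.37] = 4.30000000000000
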